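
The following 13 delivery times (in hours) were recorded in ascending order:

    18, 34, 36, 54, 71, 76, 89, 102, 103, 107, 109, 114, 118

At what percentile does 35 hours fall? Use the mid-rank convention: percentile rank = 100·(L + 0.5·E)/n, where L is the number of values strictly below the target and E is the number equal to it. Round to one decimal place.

15.4

Count below 35: L = 2; count equal: E = 0; n = 13.
Percentile rank = 100·(2 + 0.5·0)/13 = 100·2/13 = 15.38.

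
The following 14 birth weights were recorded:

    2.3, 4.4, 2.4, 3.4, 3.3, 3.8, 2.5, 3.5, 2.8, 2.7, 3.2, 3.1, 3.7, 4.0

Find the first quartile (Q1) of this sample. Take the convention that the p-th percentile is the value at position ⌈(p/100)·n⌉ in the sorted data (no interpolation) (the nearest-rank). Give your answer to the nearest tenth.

Sorted: 2.3, 2.4, 2.5, 2.7, 2.8, 3.1, 3.2, 3.3, 3.4, 3.5, 3.7, 3.8, 4.0, 4.4.
n = 14.
Position = ⌈25/100 · 14⌉ = ⌈3.5⌉ = 4.
The value at rank 4 is 2.7.

2.7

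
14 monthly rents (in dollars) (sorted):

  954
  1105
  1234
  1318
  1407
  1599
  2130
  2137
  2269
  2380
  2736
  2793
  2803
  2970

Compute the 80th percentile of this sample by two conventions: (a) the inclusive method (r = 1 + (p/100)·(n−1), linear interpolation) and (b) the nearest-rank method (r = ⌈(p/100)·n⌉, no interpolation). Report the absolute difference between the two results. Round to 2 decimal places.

n = 14.
(a) r = 11.4; between ranks 11 (2736) and 12 (2793): 2758.8.
(b) the nearest-rank method: rank 12 → 2793.
|2758.8 − 2793| = 34.2.

34.20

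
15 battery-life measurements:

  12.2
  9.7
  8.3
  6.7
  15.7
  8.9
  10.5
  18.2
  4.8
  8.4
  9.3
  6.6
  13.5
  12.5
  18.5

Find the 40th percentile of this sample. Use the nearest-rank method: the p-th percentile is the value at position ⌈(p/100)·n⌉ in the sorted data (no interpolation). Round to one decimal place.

Sorted: 4.8, 6.6, 6.7, 8.3, 8.4, 8.9, 9.3, 9.7, 10.5, 12.2, 12.5, 13.5, 15.7, 18.2, 18.5.
n = 15.
Position = ⌈40/100 · 15⌉ = ⌈6⌉ = 6.
The value at rank 6 is 8.9.

8.9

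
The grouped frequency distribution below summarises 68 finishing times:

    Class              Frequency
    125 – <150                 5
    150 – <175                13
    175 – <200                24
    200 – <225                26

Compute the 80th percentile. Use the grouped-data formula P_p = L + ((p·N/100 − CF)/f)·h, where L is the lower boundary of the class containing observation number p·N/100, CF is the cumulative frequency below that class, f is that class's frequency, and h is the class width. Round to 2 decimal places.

N = 68; target position k = 80/100 · 68 = 54.4.
Cumulative frequencies: 5, 18, 42, 68.
Observation 54.4 falls in the class 200 – <225.
L = 200, CF = 42, f = 26, h = 25.
P80 = 200 + ((54.4 − 42)/26)·25 = 200 + 11.9231 = 211.923.

211.92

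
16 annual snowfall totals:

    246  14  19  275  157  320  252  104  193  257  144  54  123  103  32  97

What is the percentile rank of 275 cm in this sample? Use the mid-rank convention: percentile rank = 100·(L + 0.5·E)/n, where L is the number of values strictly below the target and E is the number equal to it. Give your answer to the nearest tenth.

Sorted: 14, 19, 32, 54, 97, 103, 104, 123, 144, 157, 193, 246, 252, 257, 275, 320.
Count below 275: L = 14; count equal: E = 1; n = 16.
Percentile rank = 100·(14 + 0.5·1)/16 = 100·14.5/16 = 90.62.

90.6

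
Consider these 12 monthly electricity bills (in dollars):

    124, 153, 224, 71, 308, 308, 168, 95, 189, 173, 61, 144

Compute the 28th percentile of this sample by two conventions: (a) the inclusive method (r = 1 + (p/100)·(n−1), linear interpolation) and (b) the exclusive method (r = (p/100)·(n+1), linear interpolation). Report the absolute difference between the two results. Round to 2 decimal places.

Sorted: 61, 71, 95, 124, 144, 153, 168, 173, 189, 224, 308, 308.
n = 12.
(a) r = 4.08; between ranks 4 (124) and 5 (144): 125.6.
(b) r = 3.64; between ranks 3 (95) and 4 (124): 113.56.
|125.6 − 113.56| = 12.04.

12.04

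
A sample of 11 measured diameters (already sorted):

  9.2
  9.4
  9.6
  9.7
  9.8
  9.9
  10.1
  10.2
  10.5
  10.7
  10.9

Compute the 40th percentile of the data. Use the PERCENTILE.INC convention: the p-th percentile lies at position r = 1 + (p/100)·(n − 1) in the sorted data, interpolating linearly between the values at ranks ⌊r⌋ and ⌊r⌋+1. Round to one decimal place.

9.8

n = 11.
r = 1 + (40/100)·(11 − 1) = 1 + 4 = 5.
r is an integer, so P40 is the value at rank 5: 9.8.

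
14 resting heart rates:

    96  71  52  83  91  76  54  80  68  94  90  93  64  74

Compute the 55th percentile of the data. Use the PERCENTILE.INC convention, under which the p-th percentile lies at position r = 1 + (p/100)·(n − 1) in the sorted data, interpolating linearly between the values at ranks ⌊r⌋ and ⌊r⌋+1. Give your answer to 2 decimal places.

80.45

Sorted: 52, 54, 64, 68, 71, 74, 76, 80, 83, 90, 91, 93, 94, 96.
n = 14.
r = 1 + (55/100)·(14 − 1) = 1 + 7.15 = 8.15.
Rank 8 is 80 and rank 9 is 83.
Interpolate: 80 + 0.15·(83 − 80) = 80 + 0.15·3 = 80.45.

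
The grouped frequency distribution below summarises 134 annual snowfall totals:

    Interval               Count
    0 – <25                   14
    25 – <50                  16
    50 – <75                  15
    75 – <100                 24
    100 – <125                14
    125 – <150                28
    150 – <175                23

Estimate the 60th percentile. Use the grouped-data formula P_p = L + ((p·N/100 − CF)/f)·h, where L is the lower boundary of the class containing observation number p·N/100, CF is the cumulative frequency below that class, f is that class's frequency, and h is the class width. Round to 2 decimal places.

N = 134; target position k = 60/100 · 134 = 80.4.
Cumulative frequencies: 14, 30, 45, 69, 83, 111, 134.
Observation 80.4 falls in the class 100 – <125.
L = 100, CF = 69, f = 14, h = 25.
P60 = 100 + ((80.4 − 69)/14)·25 = 100 + 20.3571 = 120.357.

120.36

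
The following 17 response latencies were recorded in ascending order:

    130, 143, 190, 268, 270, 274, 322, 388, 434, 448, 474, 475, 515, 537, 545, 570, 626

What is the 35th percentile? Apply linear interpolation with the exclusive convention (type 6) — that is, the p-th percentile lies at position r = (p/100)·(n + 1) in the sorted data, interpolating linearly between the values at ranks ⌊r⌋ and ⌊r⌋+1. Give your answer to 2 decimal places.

288.40

n = 17.
r = (35/100)·(17 + 1) = 6.3.
Rank 6 is 274 and rank 7 is 322.
Interpolate: 274 + 0.3·(322 − 274) = 274 + 0.3·48 = 288.4.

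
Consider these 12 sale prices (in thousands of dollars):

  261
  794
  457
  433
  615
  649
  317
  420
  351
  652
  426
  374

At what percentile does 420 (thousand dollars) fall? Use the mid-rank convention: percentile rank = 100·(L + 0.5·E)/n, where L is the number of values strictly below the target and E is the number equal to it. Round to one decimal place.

Sorted: 261, 317, 351, 374, 420, 426, 433, 457, 615, 649, 652, 794.
Count below 420: L = 4; count equal: E = 1; n = 12.
Percentile rank = 100·(4 + 0.5·1)/12 = 100·4.5/12 = 37.5.

37.5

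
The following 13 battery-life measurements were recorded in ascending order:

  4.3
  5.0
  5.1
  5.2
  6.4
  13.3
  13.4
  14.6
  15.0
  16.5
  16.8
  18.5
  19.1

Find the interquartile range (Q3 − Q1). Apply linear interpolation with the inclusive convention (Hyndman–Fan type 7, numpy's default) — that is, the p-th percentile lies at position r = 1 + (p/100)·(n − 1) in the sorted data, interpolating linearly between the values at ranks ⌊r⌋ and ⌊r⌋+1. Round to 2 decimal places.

n = 13.
P25: r = 4 (integer) → 5.2.
P75: r = 10 (integer) → 16.5.
Difference: 16.5 − 5.2 = 11.3.

11.30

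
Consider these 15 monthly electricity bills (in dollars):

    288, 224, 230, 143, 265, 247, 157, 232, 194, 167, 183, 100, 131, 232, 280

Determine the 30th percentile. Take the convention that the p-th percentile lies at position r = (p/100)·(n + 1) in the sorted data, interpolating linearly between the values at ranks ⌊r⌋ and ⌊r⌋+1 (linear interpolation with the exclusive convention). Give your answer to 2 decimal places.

Sorted: 100, 131, 143, 157, 167, 183, 194, 224, 230, 232, 232, 247, 265, 280, 288.
n = 15.
r = (30/100)·(15 + 1) = 4.8.
Rank 4 is 157 and rank 5 is 167.
Interpolate: 157 + 0.8·(167 − 157) = 157 + 0.8·10 = 165.

165.00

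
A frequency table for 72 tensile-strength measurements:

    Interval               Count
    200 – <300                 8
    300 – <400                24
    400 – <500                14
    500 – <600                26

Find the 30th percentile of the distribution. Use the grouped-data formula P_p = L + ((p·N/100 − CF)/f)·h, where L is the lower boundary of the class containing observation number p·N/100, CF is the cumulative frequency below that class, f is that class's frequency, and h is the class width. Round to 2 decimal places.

N = 72; target position k = 30/100 · 72 = 21.6.
Cumulative frequencies: 8, 32, 46, 72.
Observation 21.6 falls in the class 300 – <400.
L = 300, CF = 8, f = 24, h = 100.
P30 = 300 + ((21.6 − 8)/24)·100 = 300 + 56.6667 = 356.667.

356.67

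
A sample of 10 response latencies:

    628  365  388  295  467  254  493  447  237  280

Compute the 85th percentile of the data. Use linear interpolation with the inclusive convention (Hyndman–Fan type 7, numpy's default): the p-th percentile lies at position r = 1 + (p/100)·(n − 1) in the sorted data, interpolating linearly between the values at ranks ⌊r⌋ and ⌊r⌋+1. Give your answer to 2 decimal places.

Sorted: 237, 254, 280, 295, 365, 388, 447, 467, 493, 628.
n = 10.
r = 1 + (85/100)·(10 − 1) = 1 + 7.65 = 8.65.
Rank 8 is 467 and rank 9 is 493.
Interpolate: 467 + 0.65·(493 − 467) = 467 + 0.65·26 = 483.9.

483.90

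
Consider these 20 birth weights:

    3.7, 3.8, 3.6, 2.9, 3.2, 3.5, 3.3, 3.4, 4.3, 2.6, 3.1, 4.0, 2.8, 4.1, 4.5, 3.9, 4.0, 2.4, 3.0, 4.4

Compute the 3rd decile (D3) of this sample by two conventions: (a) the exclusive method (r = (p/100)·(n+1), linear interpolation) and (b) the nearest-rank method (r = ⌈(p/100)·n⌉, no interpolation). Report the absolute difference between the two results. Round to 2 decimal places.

Sorted: 2.4, 2.6, 2.8, 2.9, 3.0, 3.1, 3.2, 3.3, 3.4, 3.5, 3.6, 3.7, 3.8, 3.9, 4.0, 4.0, 4.1, 4.3, 4.4, 4.5.
n = 20.
(a) r = 6.3; between ranks 6 (3.1) and 7 (3.2): 3.13.
(b) the nearest-rank method: rank 6 → 3.1.
|3.13 − 3.1| = 0.03.

0.03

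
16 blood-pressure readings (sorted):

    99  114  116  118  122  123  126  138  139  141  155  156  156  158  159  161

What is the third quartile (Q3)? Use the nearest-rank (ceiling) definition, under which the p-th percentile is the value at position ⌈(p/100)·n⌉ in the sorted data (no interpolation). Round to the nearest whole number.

n = 16.
Position = ⌈75/100 · 16⌉ = ⌈12⌉ = 12.
The value at rank 12 is 156.

156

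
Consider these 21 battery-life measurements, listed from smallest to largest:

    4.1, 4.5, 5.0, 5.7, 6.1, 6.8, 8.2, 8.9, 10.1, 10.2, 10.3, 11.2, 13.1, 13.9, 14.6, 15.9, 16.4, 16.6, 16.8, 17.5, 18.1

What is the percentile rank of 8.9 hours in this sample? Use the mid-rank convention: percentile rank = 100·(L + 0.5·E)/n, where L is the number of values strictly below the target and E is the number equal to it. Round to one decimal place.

35.7

Count below 8.9: L = 7; count equal: E = 1; n = 21.
Percentile rank = 100·(7 + 0.5·1)/21 = 100·7.5/21 = 35.71.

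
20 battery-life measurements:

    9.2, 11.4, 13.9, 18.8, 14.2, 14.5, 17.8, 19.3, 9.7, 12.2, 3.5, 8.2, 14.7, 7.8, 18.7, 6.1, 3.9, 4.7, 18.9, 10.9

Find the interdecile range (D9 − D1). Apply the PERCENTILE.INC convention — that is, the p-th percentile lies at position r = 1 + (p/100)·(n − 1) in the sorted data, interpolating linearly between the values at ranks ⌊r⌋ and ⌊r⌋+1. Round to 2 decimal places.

14.19

Sorted: 3.5, 3.9, 4.7, 6.1, 7.8, 8.2, 9.2, 9.7, 10.9, 11.4, 12.2, 13.9, 14.2, 14.5, 14.7, 17.8, 18.7, 18.8, 18.9, 19.3.
n = 20.
P10: r = 2.9; ranks 2–3 are 3.9, 4.7; interpolating gives 4.62.
P90: r = 18.1; ranks 18–19 are 18.8, 18.9; interpolating gives 18.81.
Difference: 18.81 − 4.62 = 14.19.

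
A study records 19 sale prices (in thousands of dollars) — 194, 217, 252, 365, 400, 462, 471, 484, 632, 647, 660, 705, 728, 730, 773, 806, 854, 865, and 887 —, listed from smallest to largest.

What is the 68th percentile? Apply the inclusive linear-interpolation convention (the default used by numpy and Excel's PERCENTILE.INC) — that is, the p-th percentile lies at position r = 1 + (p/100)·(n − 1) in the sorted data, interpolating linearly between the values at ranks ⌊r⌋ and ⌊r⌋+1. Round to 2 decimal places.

n = 19.
r = 1 + (68/100)·(19 − 1) = 1 + 12.24 = 13.24.
Rank 13 is 728 and rank 14 is 730.
Interpolate: 728 + 0.24·(730 − 728) = 728 + 0.24·2 = 728.48.

728.48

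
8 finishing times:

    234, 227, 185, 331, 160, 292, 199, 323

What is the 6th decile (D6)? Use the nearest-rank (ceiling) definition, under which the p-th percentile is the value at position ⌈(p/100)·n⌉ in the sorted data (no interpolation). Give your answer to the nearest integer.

234

Sorted: 160, 185, 199, 227, 234, 292, 323, 331.
n = 8.
Position = ⌈60/100 · 8⌉ = ⌈4.8⌉ = 5.
The value at rank 5 is 234.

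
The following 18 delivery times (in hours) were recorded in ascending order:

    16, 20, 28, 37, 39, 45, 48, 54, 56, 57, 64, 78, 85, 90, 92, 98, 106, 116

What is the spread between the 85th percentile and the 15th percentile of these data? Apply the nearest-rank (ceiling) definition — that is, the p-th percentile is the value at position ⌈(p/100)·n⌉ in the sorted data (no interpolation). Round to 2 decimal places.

n = 18.
P15: rank ⌈15/100·18⌉ = 3 → 28.
P85: rank ⌈85/100·18⌉ = 16 → 98.
Difference: 98 − 28 = 70.

70.00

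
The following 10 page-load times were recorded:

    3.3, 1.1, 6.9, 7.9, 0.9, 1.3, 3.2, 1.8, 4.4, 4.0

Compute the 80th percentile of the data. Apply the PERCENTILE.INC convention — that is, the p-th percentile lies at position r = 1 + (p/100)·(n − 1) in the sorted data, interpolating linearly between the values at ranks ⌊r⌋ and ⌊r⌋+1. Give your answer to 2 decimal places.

Sorted: 0.9, 1.1, 1.3, 1.8, 3.2, 3.3, 4.0, 4.4, 6.9, 7.9.
n = 10.
r = 1 + (80/100)·(10 − 1) = 1 + 7.2 = 8.2.
Rank 8 is 4.4 and rank 9 is 6.9.
Interpolate: 4.4 + 0.2·(6.9 − 4.4) = 4.4 + 0.2·2.5 = 4.9.

4.90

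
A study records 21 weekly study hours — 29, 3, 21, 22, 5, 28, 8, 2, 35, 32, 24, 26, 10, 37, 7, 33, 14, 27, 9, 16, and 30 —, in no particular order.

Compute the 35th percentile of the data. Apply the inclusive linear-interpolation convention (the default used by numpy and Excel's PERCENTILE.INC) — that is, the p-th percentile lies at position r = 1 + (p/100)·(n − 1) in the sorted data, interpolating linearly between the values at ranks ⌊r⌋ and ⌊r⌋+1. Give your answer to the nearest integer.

Sorted: 2, 3, 5, 7, 8, 9, 10, 14, 16, 21, 22, 24, 26, 27, 28, 29, 30, 32, 33, 35, 37.
n = 21.
r = 1 + (35/100)·(21 − 1) = 1 + 7 = 8.
r is an integer, so P35 is the value at rank 8: 14.

14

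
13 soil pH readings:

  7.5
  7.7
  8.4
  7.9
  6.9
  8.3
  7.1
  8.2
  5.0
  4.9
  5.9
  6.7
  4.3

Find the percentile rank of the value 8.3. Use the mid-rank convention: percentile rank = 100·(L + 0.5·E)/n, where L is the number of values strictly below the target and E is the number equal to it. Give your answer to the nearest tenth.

88.5

Sorted: 4.3, 4.9, 5.0, 5.9, 6.7, 6.9, 7.1, 7.5, 7.7, 7.9, 8.2, 8.3, 8.4.
Count below 8.3: L = 11; count equal: E = 1; n = 13.
Percentile rank = 100·(11 + 0.5·1)/13 = 100·11.5/13 = 88.46.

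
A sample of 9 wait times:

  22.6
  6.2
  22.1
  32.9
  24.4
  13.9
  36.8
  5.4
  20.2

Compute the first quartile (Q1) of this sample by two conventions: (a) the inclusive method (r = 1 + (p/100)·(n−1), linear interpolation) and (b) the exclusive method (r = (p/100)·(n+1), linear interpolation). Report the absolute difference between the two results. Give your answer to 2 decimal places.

Sorted: 5.4, 6.2, 13.9, 20.2, 22.1, 22.6, 24.4, 32.9, 36.8.
n = 9.
(a) r = 3 → value at rank 3 = 13.9.
(b) r = 2.5; between ranks 2 (6.2) and 3 (13.9): 10.05.
|13.9 − 10.05| = 3.85.

3.85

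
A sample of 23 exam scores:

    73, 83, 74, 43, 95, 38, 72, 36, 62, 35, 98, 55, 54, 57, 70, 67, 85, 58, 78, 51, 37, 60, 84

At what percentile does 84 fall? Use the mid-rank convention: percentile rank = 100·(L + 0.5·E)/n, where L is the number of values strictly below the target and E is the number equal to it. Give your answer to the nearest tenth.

84.8

Sorted: 35, 36, 37, 38, 43, 51, 54, 55, 57, 58, 60, 62, 67, 70, 72, 73, 74, 78, 83, 84, 85, 95, 98.
Count below 84: L = 19; count equal: E = 1; n = 23.
Percentile rank = 100·(19 + 0.5·1)/23 = 100·19.5/23 = 84.78.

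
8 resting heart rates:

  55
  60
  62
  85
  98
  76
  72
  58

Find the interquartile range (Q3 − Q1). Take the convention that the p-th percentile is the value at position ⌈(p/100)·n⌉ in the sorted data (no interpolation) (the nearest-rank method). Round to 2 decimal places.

18.00

Sorted: 55, 58, 60, 62, 72, 76, 85, 98.
n = 8.
P25: rank ⌈25/100·8⌉ = 2 → 58.
P75: rank ⌈75/100·8⌉ = 6 → 76.
Difference: 76 − 58 = 18.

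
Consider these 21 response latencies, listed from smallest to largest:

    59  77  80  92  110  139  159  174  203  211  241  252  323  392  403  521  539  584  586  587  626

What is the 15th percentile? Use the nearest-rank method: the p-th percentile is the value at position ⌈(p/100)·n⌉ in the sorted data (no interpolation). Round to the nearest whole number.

92

n = 21.
Position = ⌈15/100 · 21⌉ = ⌈3.15⌉ = 4.
The value at rank 4 is 92.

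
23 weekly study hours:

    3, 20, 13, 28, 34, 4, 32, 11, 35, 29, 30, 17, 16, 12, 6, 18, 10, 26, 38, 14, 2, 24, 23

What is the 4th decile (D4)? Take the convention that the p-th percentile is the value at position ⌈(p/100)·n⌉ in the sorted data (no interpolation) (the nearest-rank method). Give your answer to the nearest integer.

Sorted: 2, 3, 4, 6, 10, 11, 12, 13, 14, 16, 17, 18, 20, 23, 24, 26, 28, 29, 30, 32, 34, 35, 38.
n = 23.
Position = ⌈40/100 · 23⌉ = ⌈9.2⌉ = 10.
The value at rank 10 is 16.

16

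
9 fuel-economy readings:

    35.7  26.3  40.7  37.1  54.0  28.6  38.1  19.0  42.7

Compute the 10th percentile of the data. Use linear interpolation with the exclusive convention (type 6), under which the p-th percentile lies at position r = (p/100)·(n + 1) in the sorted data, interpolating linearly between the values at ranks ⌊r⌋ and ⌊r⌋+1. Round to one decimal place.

19.0

Sorted: 19.0, 26.3, 28.6, 35.7, 37.1, 38.1, 40.7, 42.7, 54.0.
n = 9.
r = (10/100)·(9 + 1) = 1.
r is an integer, so P10 is the value at rank 1: 19.0.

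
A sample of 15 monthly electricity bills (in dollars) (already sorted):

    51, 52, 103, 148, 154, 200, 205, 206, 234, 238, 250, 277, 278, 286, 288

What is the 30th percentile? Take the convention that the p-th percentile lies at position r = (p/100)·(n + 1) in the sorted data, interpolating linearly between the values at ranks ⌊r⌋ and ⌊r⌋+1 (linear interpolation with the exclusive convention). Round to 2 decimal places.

n = 15.
r = (30/100)·(15 + 1) = 4.8.
Rank 4 is 148 and rank 5 is 154.
Interpolate: 148 + 0.8·(154 − 148) = 148 + 0.8·6 = 152.8.

152.80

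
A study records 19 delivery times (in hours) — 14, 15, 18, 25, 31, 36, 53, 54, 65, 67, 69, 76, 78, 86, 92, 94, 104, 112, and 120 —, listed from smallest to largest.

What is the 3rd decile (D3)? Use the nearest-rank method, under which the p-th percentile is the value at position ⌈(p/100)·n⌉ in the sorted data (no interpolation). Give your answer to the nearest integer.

n = 19.
Position = ⌈30/100 · 19⌉ = ⌈5.7⌉ = 6.
The value at rank 6 is 36.

36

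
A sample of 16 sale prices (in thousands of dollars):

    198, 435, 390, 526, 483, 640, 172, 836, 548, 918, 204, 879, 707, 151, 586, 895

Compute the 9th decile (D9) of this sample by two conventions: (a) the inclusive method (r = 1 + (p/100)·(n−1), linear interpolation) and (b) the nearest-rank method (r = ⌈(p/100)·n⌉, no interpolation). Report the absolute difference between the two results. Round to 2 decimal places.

8.00

Sorted: 151, 172, 198, 204, 390, 435, 483, 526, 548, 586, 640, 707, 836, 879, 895, 918.
n = 16.
(a) r = 14.5; between ranks 14 (879) and 15 (895): 887.
(b) the nearest-rank method: rank 15 → 895.
|887 − 895| = 8.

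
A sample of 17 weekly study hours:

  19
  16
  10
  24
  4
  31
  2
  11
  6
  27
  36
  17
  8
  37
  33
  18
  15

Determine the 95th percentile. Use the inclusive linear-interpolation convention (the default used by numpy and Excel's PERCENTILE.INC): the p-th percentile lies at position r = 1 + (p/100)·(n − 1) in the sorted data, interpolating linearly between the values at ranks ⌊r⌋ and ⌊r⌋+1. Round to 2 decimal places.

36.20

Sorted: 2, 4, 6, 8, 10, 11, 15, 16, 17, 18, 19, 24, 27, 31, 33, 36, 37.
n = 17.
r = 1 + (95/100)·(17 − 1) = 1 + 15.2 = 16.2.
Rank 16 is 36 and rank 17 is 37.
Interpolate: 36 + 0.2·(37 − 36) = 36 + 0.2·1 = 36.2.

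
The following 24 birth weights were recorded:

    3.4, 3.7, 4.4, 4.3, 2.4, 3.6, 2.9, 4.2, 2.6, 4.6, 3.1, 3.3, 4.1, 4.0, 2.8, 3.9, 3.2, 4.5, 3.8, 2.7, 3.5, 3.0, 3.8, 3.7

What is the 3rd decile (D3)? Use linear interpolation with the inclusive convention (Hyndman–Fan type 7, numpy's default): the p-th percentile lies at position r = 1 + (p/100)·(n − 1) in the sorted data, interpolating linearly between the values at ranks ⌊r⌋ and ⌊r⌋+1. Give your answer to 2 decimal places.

Sorted: 2.4, 2.6, 2.7, 2.8, 2.9, 3.0, 3.1, 3.2, 3.3, 3.4, 3.5, 3.6, 3.7, 3.7, 3.8, 3.8, 3.9, 4.0, 4.1, 4.2, 4.3, 4.4, 4.5, 4.6.
n = 24.
r = 1 + (30/100)·(24 − 1) = 1 + 6.9 = 7.9.
Rank 7 is 3.1 and rank 8 is 3.2.
Interpolate: 3.1 + 0.9·(3.2 − 3.1) = 3.1 + 0.9·0.1 = 3.19.

3.19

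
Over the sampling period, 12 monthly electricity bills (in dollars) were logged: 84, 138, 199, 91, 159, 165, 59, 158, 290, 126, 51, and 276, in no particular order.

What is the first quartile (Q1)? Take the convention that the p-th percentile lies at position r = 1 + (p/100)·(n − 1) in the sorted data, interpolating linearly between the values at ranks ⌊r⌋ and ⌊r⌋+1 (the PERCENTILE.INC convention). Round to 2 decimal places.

Sorted: 51, 59, 84, 91, 126, 138, 158, 159, 165, 199, 276, 290.
n = 12.
r = 1 + (25/100)·(12 − 1) = 1 + 2.75 = 3.75.
Rank 3 is 84 and rank 4 is 91.
Interpolate: 84 + 0.75·(91 − 84) = 84 + 0.75·7 = 89.25.

89.25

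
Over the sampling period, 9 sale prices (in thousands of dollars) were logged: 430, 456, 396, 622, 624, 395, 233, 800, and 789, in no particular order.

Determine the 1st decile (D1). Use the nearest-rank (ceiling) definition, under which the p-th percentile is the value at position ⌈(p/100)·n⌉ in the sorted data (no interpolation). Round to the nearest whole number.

233

Sorted: 233, 395, 396, 430, 456, 622, 624, 789, 800.
n = 9.
Position = ⌈10/100 · 9⌉ = ⌈0.9⌉ = 1.
The value at rank 1 is 233.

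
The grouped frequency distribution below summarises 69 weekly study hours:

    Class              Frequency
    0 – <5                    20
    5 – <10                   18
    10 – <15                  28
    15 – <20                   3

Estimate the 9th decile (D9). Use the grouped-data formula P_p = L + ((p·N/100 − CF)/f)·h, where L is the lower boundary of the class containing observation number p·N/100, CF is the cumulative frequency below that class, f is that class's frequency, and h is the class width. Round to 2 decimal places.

N = 69; target position k = 90/100 · 69 = 62.1.
Cumulative frequencies: 20, 38, 66, 69.
Observation 62.1 falls in the class 10 – <15.
L = 10, CF = 38, f = 28, h = 5.
P90 = 10 + ((62.1 − 38)/28)·5 = 10 + 4.30357 = 14.3036.

14.30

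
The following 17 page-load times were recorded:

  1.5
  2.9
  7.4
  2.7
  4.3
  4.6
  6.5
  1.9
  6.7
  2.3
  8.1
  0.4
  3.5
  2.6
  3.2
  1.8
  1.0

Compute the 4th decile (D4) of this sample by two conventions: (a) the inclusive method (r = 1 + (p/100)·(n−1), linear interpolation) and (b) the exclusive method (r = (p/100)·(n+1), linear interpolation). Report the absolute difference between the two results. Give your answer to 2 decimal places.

0.02

Sorted: 0.4, 1.0, 1.5, 1.8, 1.9, 2.3, 2.6, 2.7, 2.9, 3.2, 3.5, 4.3, 4.6, 6.5, 6.7, 7.4, 8.1.
n = 17.
(a) r = 7.4; between ranks 7 (2.6) and 8 (2.7): 2.64.
(b) r = 7.2; between ranks 7 (2.6) and 8 (2.7): 2.62.
|2.64 − 2.62| = 0.02.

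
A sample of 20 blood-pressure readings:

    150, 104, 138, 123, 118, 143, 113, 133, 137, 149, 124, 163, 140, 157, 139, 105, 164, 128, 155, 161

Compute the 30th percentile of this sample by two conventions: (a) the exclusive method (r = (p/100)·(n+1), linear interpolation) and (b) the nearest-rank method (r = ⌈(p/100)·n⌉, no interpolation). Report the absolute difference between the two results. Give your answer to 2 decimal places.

Sorted: 104, 105, 113, 118, 123, 124, 128, 133, 137, 138, 139, 140, 143, 149, 150, 155, 157, 161, 163, 164.
n = 20.
(a) r = 6.3; between ranks 6 (124) and 7 (128): 125.2.
(b) the nearest-rank method: rank 6 → 124.
|125.2 − 124| = 1.2.

1.20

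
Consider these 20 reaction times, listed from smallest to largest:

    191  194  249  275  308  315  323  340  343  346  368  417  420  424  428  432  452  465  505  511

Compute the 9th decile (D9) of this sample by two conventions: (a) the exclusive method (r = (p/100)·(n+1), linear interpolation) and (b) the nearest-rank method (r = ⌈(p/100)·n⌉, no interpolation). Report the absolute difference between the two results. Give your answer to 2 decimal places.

n = 20.
(a) r = 18.9; between ranks 18 (465) and 19 (505): 501.
(b) the nearest-rank method: rank 18 → 465.
|501 − 465| = 36.

36.00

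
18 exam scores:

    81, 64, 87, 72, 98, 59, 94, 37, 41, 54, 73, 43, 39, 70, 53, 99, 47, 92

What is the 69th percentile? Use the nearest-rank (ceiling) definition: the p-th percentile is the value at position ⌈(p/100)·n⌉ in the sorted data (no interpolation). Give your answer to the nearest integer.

Sorted: 37, 39, 41, 43, 47, 53, 54, 59, 64, 70, 72, 73, 81, 87, 92, 94, 98, 99.
n = 18.
Position = ⌈69/100 · 18⌉ = ⌈12.42⌉ = 13.
The value at rank 13 is 81.

81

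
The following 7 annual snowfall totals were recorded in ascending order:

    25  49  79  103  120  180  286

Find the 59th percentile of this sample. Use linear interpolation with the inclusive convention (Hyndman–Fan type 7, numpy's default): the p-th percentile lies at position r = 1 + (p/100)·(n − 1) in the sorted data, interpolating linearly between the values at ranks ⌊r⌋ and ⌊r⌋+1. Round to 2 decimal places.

112.18

n = 7.
r = 1 + (59/100)·(7 − 1) = 1 + 3.54 = 4.54.
Rank 4 is 103 and rank 5 is 120.
Interpolate: 103 + 0.54·(120 − 103) = 103 + 0.54·17 = 112.18.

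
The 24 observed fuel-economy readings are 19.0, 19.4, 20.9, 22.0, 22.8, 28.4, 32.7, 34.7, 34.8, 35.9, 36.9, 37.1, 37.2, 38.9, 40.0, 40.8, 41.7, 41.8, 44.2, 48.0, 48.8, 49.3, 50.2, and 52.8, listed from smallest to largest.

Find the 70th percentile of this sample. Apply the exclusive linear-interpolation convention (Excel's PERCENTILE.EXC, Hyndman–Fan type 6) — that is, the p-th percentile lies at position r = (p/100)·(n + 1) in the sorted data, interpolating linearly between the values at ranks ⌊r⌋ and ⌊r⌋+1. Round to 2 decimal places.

41.75

n = 24.
r = (70/100)·(24 + 1) = 17.5.
Rank 17 is 41.7 and rank 18 is 41.8.
Interpolate: 41.7 + 0.5·(41.8 − 41.7) = 41.7 + 0.5·0.1 = 41.75.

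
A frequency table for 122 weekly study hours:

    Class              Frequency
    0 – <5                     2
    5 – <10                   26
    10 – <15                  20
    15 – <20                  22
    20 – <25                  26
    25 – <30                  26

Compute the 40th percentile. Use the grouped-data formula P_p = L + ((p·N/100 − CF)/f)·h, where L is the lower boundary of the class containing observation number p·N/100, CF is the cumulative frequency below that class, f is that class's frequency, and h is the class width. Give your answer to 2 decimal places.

N = 122; target position k = 40/100 · 122 = 48.8.
Cumulative frequencies: 2, 28, 48, 70, 96, 122.
Observation 48.8 falls in the class 15 – <20.
L = 15, CF = 48, f = 22, h = 5.
P40 = 15 + ((48.8 − 48)/22)·5 = 15 + 0.181818 = 15.1818.

15.18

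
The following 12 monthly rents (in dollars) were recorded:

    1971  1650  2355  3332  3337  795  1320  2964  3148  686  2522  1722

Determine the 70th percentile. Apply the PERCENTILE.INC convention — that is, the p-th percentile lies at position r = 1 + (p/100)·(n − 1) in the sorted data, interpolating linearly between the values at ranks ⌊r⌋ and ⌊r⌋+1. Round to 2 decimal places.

Sorted: 686, 795, 1320, 1650, 1722, 1971, 2355, 2522, 2964, 3148, 3332, 3337.
n = 12.
r = 1 + (70/100)·(12 − 1) = 1 + 7.7 = 8.7.
Rank 8 is 2522 and rank 9 is 2964.
Interpolate: 2522 + 0.7·(2964 − 2522) = 2522 + 0.7·442 = 2831.4.

2831.40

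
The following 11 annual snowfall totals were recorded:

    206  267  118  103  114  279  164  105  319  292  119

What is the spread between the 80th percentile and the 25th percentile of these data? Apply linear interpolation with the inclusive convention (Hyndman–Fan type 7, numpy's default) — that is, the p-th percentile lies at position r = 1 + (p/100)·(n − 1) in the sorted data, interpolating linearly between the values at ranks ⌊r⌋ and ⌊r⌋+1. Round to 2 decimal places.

163.00

Sorted: 103, 105, 114, 118, 119, 164, 206, 267, 279, 292, 319.
n = 11.
P25: r = 3.5; ranks 3–4 are 114, 118; interpolating gives 116.
P80: r = 9 (integer) → 279.
Difference: 279 − 116 = 163.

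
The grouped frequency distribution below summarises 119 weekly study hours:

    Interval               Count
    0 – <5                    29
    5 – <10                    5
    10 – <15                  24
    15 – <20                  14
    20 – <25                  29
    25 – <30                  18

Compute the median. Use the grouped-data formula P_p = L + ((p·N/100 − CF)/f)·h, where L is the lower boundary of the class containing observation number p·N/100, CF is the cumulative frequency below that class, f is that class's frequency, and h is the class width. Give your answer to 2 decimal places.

15.54

N = 119; target position k = 50/100 · 119 = 59.5.
Cumulative frequencies: 29, 34, 58, 72, 101, 119.
Observation 59.5 falls in the class 15 – <20.
L = 15, CF = 58, f = 14, h = 5.
P50 = 15 + ((59.5 − 58)/14)·5 = 15 + 0.535714 = 15.5357.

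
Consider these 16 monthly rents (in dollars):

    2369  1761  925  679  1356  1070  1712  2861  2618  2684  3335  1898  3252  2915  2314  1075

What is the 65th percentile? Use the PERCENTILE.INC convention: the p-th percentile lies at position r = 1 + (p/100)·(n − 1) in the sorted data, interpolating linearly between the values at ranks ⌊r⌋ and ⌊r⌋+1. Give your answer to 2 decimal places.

Sorted: 679, 925, 1070, 1075, 1356, 1712, 1761, 1898, 2314, 2369, 2618, 2684, 2861, 2915, 3252, 3335.
n = 16.
r = 1 + (65/100)·(16 − 1) = 1 + 9.75 = 10.75.
Rank 10 is 2369 and rank 11 is 2618.
Interpolate: 2369 + 0.75·(2618 − 2369) = 2369 + 0.75·249 = 2555.75.

2555.75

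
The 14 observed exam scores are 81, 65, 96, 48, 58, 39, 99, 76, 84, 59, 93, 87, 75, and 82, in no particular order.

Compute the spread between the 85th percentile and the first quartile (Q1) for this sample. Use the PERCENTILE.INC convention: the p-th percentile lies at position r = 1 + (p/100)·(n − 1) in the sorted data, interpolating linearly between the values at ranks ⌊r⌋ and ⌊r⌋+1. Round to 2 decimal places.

Sorted: 39, 48, 58, 59, 65, 75, 76, 81, 82, 84, 87, 93, 96, 99.
n = 14.
P25: r = 4.25; ranks 4–5 are 59, 65; interpolating gives 60.5.
P85: r = 12.05; ranks 12–13 are 93, 96; interpolating gives 93.15.
Difference: 93.15 − 60.5 = 32.65.

32.65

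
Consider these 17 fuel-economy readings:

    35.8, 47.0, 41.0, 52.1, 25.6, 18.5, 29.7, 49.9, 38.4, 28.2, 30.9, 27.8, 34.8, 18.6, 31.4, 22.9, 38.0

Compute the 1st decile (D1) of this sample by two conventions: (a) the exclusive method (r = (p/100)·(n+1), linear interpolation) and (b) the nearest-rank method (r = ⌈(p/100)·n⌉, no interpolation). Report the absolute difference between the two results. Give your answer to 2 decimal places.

Sorted: 18.5, 18.6, 22.9, 25.6, 27.8, 28.2, 29.7, 30.9, 31.4, 34.8, 35.8, 38.0, 38.4, 41.0, 47.0, 49.9, 52.1.
n = 17.
(a) r = 1.8; between ranks 1 (18.5) and 2 (18.6): 18.58.
(b) the nearest-rank method: rank 2 → 18.6.
|18.58 − 18.6| = 0.02.

0.02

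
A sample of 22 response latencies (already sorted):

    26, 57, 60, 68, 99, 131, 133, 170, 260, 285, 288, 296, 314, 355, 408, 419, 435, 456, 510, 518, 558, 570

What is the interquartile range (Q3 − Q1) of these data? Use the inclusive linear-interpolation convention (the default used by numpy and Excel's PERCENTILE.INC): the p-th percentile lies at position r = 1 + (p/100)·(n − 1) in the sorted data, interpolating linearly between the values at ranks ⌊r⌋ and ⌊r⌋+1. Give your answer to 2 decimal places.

299.50

n = 22.
P25: r = 6.25; ranks 6–7 are 131, 133; interpolating gives 131.5.
P75: r = 16.75; ranks 16–17 are 419, 435; interpolating gives 431.
Difference: 431 − 131.5 = 299.5.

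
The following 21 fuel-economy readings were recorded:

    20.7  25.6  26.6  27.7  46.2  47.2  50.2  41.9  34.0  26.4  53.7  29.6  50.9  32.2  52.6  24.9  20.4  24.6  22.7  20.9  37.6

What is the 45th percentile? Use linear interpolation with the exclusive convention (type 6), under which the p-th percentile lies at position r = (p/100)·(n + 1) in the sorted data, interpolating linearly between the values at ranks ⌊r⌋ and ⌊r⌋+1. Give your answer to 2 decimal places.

Sorted: 20.4, 20.7, 20.9, 22.7, 24.6, 24.9, 25.6, 26.4, 26.6, 27.7, 29.6, 32.2, 34.0, 37.6, 41.9, 46.2, 47.2, 50.2, 50.9, 52.6, 53.7.
n = 21.
r = (45/100)·(21 + 1) = 9.9.
Rank 9 is 26.6 and rank 10 is 27.7.
Interpolate: 26.6 + 0.9·(27.7 − 26.6) = 26.6 + 0.9·1.1 = 27.59.

27.59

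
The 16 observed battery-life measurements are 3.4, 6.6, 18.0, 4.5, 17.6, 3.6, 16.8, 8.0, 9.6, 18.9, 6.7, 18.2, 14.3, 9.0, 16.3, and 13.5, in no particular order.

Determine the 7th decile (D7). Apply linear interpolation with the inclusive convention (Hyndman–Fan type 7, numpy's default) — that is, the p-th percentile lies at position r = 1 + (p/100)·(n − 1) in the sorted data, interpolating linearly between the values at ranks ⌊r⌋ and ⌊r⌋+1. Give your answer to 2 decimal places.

16.55

Sorted: 3.4, 3.6, 4.5, 6.6, 6.7, 8.0, 9.0, 9.6, 13.5, 14.3, 16.3, 16.8, 17.6, 18.0, 18.2, 18.9.
n = 16.
r = 1 + (70/100)·(16 − 1) = 1 + 10.5 = 11.5.
Rank 11 is 16.3 and rank 12 is 16.8.
Interpolate: 16.3 + 0.5·(16.8 − 16.3) = 16.3 + 0.5·0.5 = 16.55.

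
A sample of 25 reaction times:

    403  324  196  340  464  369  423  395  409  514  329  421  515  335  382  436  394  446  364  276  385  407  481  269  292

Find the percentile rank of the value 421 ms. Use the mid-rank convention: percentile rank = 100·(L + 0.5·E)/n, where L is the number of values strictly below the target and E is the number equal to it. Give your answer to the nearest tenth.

70.0

Sorted: 196, 269, 276, 292, 324, 329, 335, 340, 364, 369, 382, 385, 394, 395, 403, 407, 409, 421, 423, 436, 446, 464, 481, 514, 515.
Count below 421: L = 17; count equal: E = 1; n = 25.
Percentile rank = 100·(17 + 0.5·1)/25 = 100·17.5/25 = 70.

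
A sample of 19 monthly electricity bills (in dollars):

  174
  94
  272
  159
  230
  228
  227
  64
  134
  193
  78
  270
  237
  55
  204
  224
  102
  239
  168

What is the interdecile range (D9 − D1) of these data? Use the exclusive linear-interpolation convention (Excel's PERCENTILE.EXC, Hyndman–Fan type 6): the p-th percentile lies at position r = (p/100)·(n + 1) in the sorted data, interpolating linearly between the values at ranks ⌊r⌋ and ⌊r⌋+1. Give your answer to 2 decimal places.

206.00

Sorted: 55, 64, 78, 94, 102, 134, 159, 168, 174, 193, 204, 224, 227, 228, 230, 237, 239, 270, 272.
n = 19.
P10: r = 2 (integer) → 64.
P90: r = 18 (integer) → 270.
Difference: 270 − 64 = 206.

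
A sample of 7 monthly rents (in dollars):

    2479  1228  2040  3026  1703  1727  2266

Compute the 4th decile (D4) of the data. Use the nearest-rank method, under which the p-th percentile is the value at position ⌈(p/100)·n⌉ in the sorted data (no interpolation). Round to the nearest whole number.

1727

Sorted: 1228, 1703, 1727, 2040, 2266, 2479, 3026.
n = 7.
Position = ⌈40/100 · 7⌉ = ⌈2.8⌉ = 3.
The value at rank 3 is 1727.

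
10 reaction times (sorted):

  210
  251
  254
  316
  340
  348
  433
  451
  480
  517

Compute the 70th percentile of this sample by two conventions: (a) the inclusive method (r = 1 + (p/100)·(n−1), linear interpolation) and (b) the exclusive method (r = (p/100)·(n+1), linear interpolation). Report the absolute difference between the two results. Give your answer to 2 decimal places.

7.20

n = 10.
(a) r = 7.3; between ranks 7 (433) and 8 (451): 438.4.
(b) r = 7.7; between ranks 7 (433) and 8 (451): 445.6.
|438.4 − 445.6| = 7.2.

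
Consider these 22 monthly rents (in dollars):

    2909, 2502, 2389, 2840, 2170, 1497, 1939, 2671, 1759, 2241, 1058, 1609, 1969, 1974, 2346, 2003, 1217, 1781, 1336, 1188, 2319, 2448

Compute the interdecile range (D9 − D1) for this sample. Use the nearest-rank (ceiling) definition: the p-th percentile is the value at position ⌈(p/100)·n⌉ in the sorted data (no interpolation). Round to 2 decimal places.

Sorted: 1058, 1188, 1217, 1336, 1497, 1609, 1759, 1781, 1939, 1969, 1974, 2003, 2170, 2241, 2319, 2346, 2389, 2448, 2502, 2671, 2840, 2909.
n = 22.
P10: rank ⌈10/100·22⌉ = 3 → 1217.
P90: rank ⌈90/100·22⌉ = 20 → 2671.
Difference: 2671 − 1217 = 1454.

1454.00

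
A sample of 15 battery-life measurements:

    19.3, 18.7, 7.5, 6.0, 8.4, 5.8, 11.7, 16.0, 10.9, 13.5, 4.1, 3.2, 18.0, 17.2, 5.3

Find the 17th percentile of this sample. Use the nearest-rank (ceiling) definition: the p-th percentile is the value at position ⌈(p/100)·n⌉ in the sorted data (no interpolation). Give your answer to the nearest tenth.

5.3

Sorted: 3.2, 4.1, 5.3, 5.8, 6.0, 7.5, 8.4, 10.9, 11.7, 13.5, 16.0, 17.2, 18.0, 18.7, 19.3.
n = 15.
Position = ⌈17/100 · 15⌉ = ⌈2.55⌉ = 3.
The value at rank 3 is 5.3.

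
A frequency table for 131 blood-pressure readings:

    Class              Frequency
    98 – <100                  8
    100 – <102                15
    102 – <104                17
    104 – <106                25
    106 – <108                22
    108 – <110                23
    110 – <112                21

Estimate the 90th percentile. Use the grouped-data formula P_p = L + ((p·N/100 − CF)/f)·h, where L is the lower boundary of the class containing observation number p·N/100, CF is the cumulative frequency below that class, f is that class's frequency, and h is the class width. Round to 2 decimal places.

110.75

N = 131; target position k = 90/100 · 131 = 117.9.
Cumulative frequencies: 8, 23, 40, 65, 87, 110, 131.
Observation 117.9 falls in the class 110 – <112.
L = 110, CF = 110, f = 21, h = 2.
P90 = 110 + ((117.9 − 110)/21)·2 = 110 + 0.752381 = 110.752.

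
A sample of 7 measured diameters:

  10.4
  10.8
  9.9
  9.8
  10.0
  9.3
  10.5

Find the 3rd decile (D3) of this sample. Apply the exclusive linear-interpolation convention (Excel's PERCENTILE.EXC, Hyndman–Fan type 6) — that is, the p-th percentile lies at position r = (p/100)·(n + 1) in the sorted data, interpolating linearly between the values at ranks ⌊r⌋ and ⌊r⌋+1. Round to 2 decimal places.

Sorted: 9.3, 9.8, 9.9, 10.0, 10.4, 10.5, 10.8.
n = 7.
r = (30/100)·(7 + 1) = 2.4.
Rank 2 is 9.8 and rank 3 is 9.9.
Interpolate: 9.8 + 0.4·(9.9 − 9.8) = 9.8 + 0.4·0.1 = 9.84.

9.84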